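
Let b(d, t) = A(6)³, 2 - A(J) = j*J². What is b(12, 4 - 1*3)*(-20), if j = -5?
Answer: -120571360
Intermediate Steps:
A(J) = 2 + 5*J² (A(J) = 2 - (-5)*J² = 2 + 5*J²)
b(d, t) = 6028568 (b(d, t) = (2 + 5*6²)³ = (2 + 5*36)³ = (2 + 180)³ = 182³ = 6028568)
b(12, 4 - 1*3)*(-20) = 6028568*(-20) = -120571360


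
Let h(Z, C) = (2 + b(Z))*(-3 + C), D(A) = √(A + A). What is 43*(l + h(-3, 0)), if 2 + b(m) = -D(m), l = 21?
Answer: 903 + 129*I*√6 ≈ 903.0 + 315.98*I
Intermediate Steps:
D(A) = √2*√A (D(A) = √(2*A) = √2*√A)
b(m) = -2 - √2*√m
h(Z, C) = -√2*√Z*(-3 + C) (h(Z, C) = (2 + (-2 - √2*√Z))*(-3 + C) = (-√2*√Z)*(-3 + C) = -√2*√Z*(-3 + C))
43*(l + h(-3, 0)) = 43*(21 + √2*√(-3)*(3 - 1*0)) = 43*(21 + √2*(I*√3)*(3 + 0)) = 43*(21 + √2*(I*√3)*3) = 43*(21 + 3*I*√6) = 903 + 129*I*√6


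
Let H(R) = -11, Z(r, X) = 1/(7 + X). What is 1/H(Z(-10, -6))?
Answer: -1/11 ≈ -0.090909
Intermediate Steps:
1/H(Z(-10, -6)) = 1/(-11) = -1/11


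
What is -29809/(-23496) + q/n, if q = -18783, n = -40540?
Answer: 412445557/238131960 ≈ 1.7320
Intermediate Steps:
-29809/(-23496) + q/n = -29809/(-23496) - 18783/(-40540) = -29809*(-1/23496) - 18783*(-1/40540) = 29809/23496 + 18783/40540 = 412445557/238131960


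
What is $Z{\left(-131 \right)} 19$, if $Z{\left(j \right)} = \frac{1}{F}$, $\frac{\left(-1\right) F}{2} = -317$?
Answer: $\frac{19}{634} \approx 0.029968$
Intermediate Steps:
$F = 634$ ($F = \left(-2\right) \left(-317\right) = 634$)
$Z{\left(j \right)} = \frac{1}{634}$
$Z{\left(-131 \right)} 19 = \frac{1}{634} \cdot 19 = \frac{19}{634}$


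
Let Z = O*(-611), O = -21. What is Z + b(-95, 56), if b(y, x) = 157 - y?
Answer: 13083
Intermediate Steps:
Z = 12831 (Z = -21*(-611) = 12831)
Z + b(-95, 56) = 12831 + (157 - 1*(-95)) = 12831 + (157 + 95) = 12831 + 252 = 13083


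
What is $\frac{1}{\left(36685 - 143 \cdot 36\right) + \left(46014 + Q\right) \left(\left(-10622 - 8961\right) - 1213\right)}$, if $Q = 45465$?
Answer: $- \frac{1}{1902365747} \approx -5.2566 \cdot 10^{-10}$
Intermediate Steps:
$\frac{1}{\left(36685 - 143 \cdot 36\right) + \left(46014 + Q\right) \left(\left(-10622 - 8961\right) - 1213\right)} = \frac{1}{\left(36685 - 143 \cdot 36\right) + \left(46014 + 45465\right) \left(\left(-10622 - 8961\right) - 1213\right)} = \frac{1}{\left(36685 - 5148\right) + 91479 \left(\left(-10622 - 8961\right) - 1213\right)} = \frac{1}{\left(36685 - 5148\right) + 91479 \left(-19583 - 1213\right)} = \frac{1}{31537 + 91479 \left(-20796\right)} = \frac{1}{31537 - 1902397284} = \frac{1}{-1902365747} = - \frac{1}{1902365747}$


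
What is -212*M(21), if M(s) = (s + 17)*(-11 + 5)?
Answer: 48336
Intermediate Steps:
M(s) = -102 - 6*s (M(s) = (17 + s)*(-6) = -102 - 6*s)
-212*M(21) = -212*(-102 - 6*21) = -212*(-102 - 126) = -212*(-228) = 48336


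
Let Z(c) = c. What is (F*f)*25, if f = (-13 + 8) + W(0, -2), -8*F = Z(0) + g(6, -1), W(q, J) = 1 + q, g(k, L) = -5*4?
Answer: -250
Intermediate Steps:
g(k, L) = -20
F = 5/2 (F = -(0 - 20)/8 = -1/8*(-20) = 5/2 ≈ 2.5000)
f = -4 (f = (-13 + 8) + (1 + 0) = -5 + 1 = -4)
(F*f)*25 = ((5/2)*(-4))*25 = -10*25 = -250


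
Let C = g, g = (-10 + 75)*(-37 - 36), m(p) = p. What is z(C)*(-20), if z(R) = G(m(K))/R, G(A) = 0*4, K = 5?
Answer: 0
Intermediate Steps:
g = -4745 (g = 65*(-73) = -4745)
G(A) = 0
C = -4745
z(R) = 0 (z(R) = 0/R = 0)
z(C)*(-20) = 0*(-20) = 0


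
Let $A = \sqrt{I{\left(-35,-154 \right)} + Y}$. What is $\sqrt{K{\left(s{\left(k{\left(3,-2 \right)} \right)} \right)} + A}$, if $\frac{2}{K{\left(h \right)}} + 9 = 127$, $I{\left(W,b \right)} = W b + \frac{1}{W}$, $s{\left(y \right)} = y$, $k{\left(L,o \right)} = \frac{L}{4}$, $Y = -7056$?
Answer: $\frac{\sqrt{72275 + 365505 i \sqrt{226765}}}{2065} \approx 4.5185 + 4.5166 i$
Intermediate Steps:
$k{\left(L,o \right)} = \frac{L}{4}$ ($k{\left(L,o \right)} = L \frac{1}{4} = \frac{L}{4}$)
$I{\left(W,b \right)} = \frac{1}{W} + W b$
$K{\left(h \right)} = \frac{1}{59}$ ($K{\left(h \right)} = \frac{2}{-9 + 127} = \frac{2}{118} = 2 \cdot \frac{1}{118} = \frac{1}{59}$)
$A = \frac{3 i \sqrt{226765}}{35}$ ($A = \sqrt{\left(\frac{1}{-35} - -5390\right) - 7056} = \sqrt{\left(- \frac{1}{35} + 5390\right) - 7056} = \sqrt{\frac{188649}{35} - 7056} = \sqrt{- \frac{58311}{35}} = \frac{3 i \sqrt{226765}}{35} \approx 40.817 i$)
$\sqrt{K{\left(s{\left(k{\left(3,-2 \right)} \right)} \right)} + A} = \sqrt{\frac{1}{59} + \frac{3 i \sqrt{226765}}{35}}$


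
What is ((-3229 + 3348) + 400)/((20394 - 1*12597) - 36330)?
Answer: -173/9511 ≈ -0.018189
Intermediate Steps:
((-3229 + 3348) + 400)/((20394 - 1*12597) - 36330) = (119 + 400)/((20394 - 12597) - 36330) = 519/(7797 - 36330) = 519/(-28533) = 519*(-1/28533) = -173/9511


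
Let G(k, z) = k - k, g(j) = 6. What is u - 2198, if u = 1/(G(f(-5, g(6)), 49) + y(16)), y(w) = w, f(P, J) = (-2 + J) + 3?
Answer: -35167/16 ≈ -2197.9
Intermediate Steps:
f(P, J) = 1 + J
G(k, z) = 0
u = 1/16 (u = 1/(0 + 16) = 1/16 ≈ 0.062500)
u - 2198 = 1/16 - 2198 = -35167/16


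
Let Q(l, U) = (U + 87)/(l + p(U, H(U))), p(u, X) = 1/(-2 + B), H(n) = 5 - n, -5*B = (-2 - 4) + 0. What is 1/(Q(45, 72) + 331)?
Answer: 175/58561 ≈ 0.0029883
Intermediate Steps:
B = 6/5 (B = -((-2 - 4) + 0)/5 = -(-6 + 0)/5 = -⅕*(-6) = 6/5 ≈ 1.2000)
p(u, X) = -5/4 (p(u, X) = 1/(-2 + 6/5) = 1/(-⅘) = -5/4)
Q(l, U) = (87 + U)/(-5/4 + l) (Q(l, U) = (U + 87)/(l - 5/4) = (87 + U)/(-5/4 + l))
1/(Q(45, 72) + 331) = 1/(4*(87 + 72)/(-5 + 4*45) + 331) = 1/(4*159/(-5 + 180) + 331) = 1/(4*159/175 + 331) = 1/(4*(1/175)*159 + 331) = 1/(636/175 + 331) = 1/(58561/175) = 175/58561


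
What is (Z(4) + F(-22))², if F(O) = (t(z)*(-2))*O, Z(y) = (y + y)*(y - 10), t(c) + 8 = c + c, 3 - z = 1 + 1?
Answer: 97344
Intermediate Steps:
z = 1 (z = 3 - (1 + 1) = 3 - 1*2 = 3 - 2 = 1)
t(c) = -8 + 2*c (t(c) = -8 + (c + c) = -8 + 2*c)
Z(y) = 2*y*(-10 + y) (Z(y) = (2*y)*(-10 + y) = 2*y*(-10 + y))
F(O) = 12*O (F(O) = ((-8 + 2*1)*(-2))*O = ((-8 + 2)*(-2))*O = (-6*(-2))*O = 12*O)
(Z(4) + F(-22))² = (2*4*(-10 + 4) + 12*(-22))² = (2*4*(-6) - 264)² = (-48 - 264)² = (-312)² = 97344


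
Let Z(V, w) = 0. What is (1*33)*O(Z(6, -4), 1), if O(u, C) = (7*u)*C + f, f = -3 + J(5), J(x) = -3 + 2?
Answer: -132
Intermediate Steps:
J(x) = -1
f = -4 (f = -3 - 1 = -4)
O(u, C) = -4 + 7*C*u (O(u, C) = (7*u)*C - 4 = 7*C*u - 4 = -4 + 7*C*u)
(1*33)*O(Z(6, -4), 1) = (1*33)*(-4 + 7*1*0) = 33*(-4 + 0) = 33*(-4) = -132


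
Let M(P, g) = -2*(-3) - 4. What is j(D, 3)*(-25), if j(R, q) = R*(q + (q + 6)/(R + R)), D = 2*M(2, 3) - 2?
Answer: -525/2 ≈ -262.50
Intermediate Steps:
M(P, g) = 2 (M(P, g) = 6 - 4 = 2)
D = 2 (D = 2*2 - 2 = 4 - 2 = 2)
j(R, q) = R*(q + (6 + q)/(2*R)) (j(R, q) = R*(q + (6 + q)/((2*R))) = R*(q + (6 + q)*(1/(2*R))) = R*(q + (6 + q)/(2*R)))
j(D, 3)*(-25) = (3 + (½)*3 + 2*3)*(-25) = (3 + 3/2 + 6)*(-25) = (21/2)*(-25) = -525/2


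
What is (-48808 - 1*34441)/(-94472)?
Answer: 83249/94472 ≈ 0.88120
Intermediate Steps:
(-48808 - 1*34441)/(-94472) = (-48808 - 34441)*(-1/94472) = -83249*(-1/94472) = 83249/94472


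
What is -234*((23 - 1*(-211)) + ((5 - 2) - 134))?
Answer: -24102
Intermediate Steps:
-234*((23 - 1*(-211)) + ((5 - 2) - 134)) = -234*((23 + 211) + (3 - 134)) = -234*(234 - 131) = -234*103 = -24102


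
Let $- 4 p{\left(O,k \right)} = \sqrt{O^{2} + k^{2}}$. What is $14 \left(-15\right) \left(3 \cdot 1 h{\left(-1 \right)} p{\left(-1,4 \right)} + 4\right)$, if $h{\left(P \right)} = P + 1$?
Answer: $-840$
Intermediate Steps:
$h{\left(P \right)} = 1 + P$
$p{\left(O,k \right)} = - \frac{\sqrt{O^{2} + k^{2}}}{4}$
$14 \left(-15\right) \left(3 \cdot 1 h{\left(-1 \right)} p{\left(-1,4 \right)} + 4\right) = 14 \left(-15\right) \left(3 \cdot 1 \left(1 - 1\right) \left(- \frac{\sqrt{\left(-1\right)^{2} + 4^{2}}}{4}\right) + 4\right) = - 210 \left(3 \cdot 0 \left(- \frac{\sqrt{1 + 16}}{4}\right) + 4\right) = - 210 \left(0 \left(- \frac{\sqrt{17}}{4}\right) + 4\right) = - 210 \left(0 + 4\right) = \left(-210\right) 4 = -840$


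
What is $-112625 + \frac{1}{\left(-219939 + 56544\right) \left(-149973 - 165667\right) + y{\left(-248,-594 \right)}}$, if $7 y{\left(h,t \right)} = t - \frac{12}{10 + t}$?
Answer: $- \frac{5936308965506996353}{52708625664879} \approx -1.1263 \cdot 10^{5}$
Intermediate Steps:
$y{\left(h,t \right)} = - \frac{12}{7 \left(10 + t\right)} + \frac{t}{7}$ ($y{\left(h,t \right)} = \frac{t - \frac{12}{10 + t}}{7} = - \frac{12}{7 \left(10 + t\right)} + \frac{t}{7}$)
$-112625 + \frac{1}{\left(-219939 + 56544\right) \left(-149973 - 165667\right) + y{\left(-248,-594 \right)}} = -112625 + \frac{1}{\left(-219939 + 56544\right) \left(-149973 - 165667\right) + \frac{-12 + \left(-594\right)^{2} + 10 \left(-594\right)}{7 \left(10 - 594\right)}} = -112625 + \frac{1}{\left(-163395\right) \left(-315640\right) + \frac{-12 + 352836 - 5940}{7 \left(-584\right)}} = -112625 + \frac{1}{51573997800 + \frac{1}{7} \left(- \frac{1}{584}\right) 346884} = -112625 + \frac{1}{51573997800 - \frac{86721}{1022}} = -112625 + \frac{1}{\frac{52708625664879}{1022}} = -112625 + \frac{1022}{52708625664879} = - \frac{5936308965506996353}{52708625664879}$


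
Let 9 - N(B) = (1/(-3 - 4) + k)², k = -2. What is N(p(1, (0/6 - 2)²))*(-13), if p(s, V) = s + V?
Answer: -2808/49 ≈ -57.306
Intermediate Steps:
p(s, V) = V + s
N(B) = 216/49 (N(B) = 9 - (1/(-3 - 4) - 2)² = 9 - (1/(-7) - 2)² = 9 - (-⅐ - 2)² = 9 - (-15/7)² = 9 - 1*225/49 = 9 - 225/49 = 216/49)
N(p(1, (0/6 - 2)²))*(-13) = (216/49)*(-13) = -2808/49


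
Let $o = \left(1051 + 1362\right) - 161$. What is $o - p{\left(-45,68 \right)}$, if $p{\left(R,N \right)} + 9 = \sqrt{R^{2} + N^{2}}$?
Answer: $2261 - \sqrt{6649} \approx 2179.5$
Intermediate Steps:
$o = 2252$ ($o = 2413 - 161 = 2252$)
$p{\left(R,N \right)} = -9 + \sqrt{N^{2} + R^{2}}$ ($p{\left(R,N \right)} = -9 + \sqrt{R^{2} + N^{2}} = -9 + \sqrt{N^{2} + R^{2}}$)
$o - p{\left(-45,68 \right)} = 2252 - \left(-9 + \sqrt{68^{2} + \left(-45\right)^{2}}\right) = 2252 - \left(-9 + \sqrt{4624 + 2025}\right) = 2252 - \left(-9 + \sqrt{6649}\right) = 2252 + \left(9 - \sqrt{6649}\right) = 2261 - \sqrt{6649}$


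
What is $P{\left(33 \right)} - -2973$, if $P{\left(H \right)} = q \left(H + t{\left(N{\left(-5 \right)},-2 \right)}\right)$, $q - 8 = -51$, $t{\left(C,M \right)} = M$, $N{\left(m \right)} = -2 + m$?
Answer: $1640$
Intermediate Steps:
$q = -43$ ($q = 8 - 51 = -43$)
$P{\left(H \right)} = 86 - 43 H$ ($P{\left(H \right)} = - 43 \left(H - 2\right) = - 43 \left(-2 + H\right) = 86 - 43 H$)
$P{\left(33 \right)} - -2973 = \left(86 - 1419\right) - -2973 = \left(86 - 1419\right) + 2973 = -1333 + 2973 = 1640$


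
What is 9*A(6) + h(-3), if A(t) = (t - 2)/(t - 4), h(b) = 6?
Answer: 24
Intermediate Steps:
A(t) = (-2 + t)/(-4 + t)
9*A(6) + h(-3) = 9*((-2 + 6)/(-4 + 6)) + 6 = 9*(4/2) + 6 = 9*((½)*4) + 6 = 9*2 + 6 = 18 + 6 = 24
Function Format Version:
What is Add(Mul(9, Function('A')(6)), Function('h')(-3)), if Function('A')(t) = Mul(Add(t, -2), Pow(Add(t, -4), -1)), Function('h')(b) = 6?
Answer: 24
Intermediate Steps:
Function('A')(t) = Mul(Pow(Add(-4, t), -1), Add(-2, t)) (Function('A')(t) = Mul(Add(-2, t), Pow(Add(-4, t), -1)) = Mul(Pow(Add(-4, t), -1), Add(-2, t)))
Add(Mul(9, Function('A')(6)), Function('h')(-3)) = Add(Mul(9, Mul(Pow(Add(-4, 6), -1), Add(-2, 6))), 6) = Add(Mul(9, Mul(Pow(2, -1), 4)), 6) = Add(Mul(9, Mul(Rational(1, 2), 4)), 6) = Add(Mul(9, 2), 6) = Add(18, 6) = 24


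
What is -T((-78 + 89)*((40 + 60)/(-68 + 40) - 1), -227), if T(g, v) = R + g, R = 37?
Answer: 93/7 ≈ 13.286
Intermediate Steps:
T(g, v) = 37 + g
-T((-78 + 89)*((40 + 60)/(-68 + 40) - 1), -227) = -(37 + (-78 + 89)*((40 + 60)/(-68 + 40) - 1)) = -(37 + 11*(100/(-28) - 1)) = -(37 + 11*(100*(-1/28) - 1)) = -(37 + 11*(-25/7 - 1)) = -(37 + 11*(-32/7)) = -(37 - 352/7) = -1*(-93/7) = 93/7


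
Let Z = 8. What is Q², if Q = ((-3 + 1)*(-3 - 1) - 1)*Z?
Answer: 3136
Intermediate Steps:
Q = 56 (Q = ((-3 + 1)*(-3 - 1) - 1)*8 = (-2*(-4) - 1)*8 = (8 - 1)*8 = 7*8 = 56)
Q² = 56² = 3136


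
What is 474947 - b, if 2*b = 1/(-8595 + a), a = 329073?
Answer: 304420129331/640956 ≈ 4.7495e+5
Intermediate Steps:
b = 1/640956 (b = 1/(2*(-8595 + 329073)) = (1/2)/320478 = (1/2)*(1/320478) = 1/640956 ≈ 1.5602e-6)
474947 - b = 474947 - 1*1/640956 = 474947 - 1/640956 = 304420129331/640956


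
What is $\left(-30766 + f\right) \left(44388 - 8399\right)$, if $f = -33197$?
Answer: $-2301964407$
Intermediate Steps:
$\left(-30766 + f\right) \left(44388 - 8399\right) = \left(-30766 - 33197\right) \left(44388 - 8399\right) = \left(-63963\right) 35989 = -2301964407$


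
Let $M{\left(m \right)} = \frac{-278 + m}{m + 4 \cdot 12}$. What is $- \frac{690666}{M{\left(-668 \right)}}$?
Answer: $- \frac{4979220}{11} \approx -4.5266 \cdot 10^{5}$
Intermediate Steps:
$M{\left(m \right)} = \frac{-278 + m}{48 + m}$ ($M{\left(m \right)} = \frac{-278 + m}{m + 48} = \frac{-278 + m}{48 + m}$)
$- \frac{690666}{M{\left(-668 \right)}} = - \frac{690666}{\frac{1}{48 - 668} \left(-278 - 668\right)} = - \frac{690666}{\frac{1}{-620} \left(-946\right)} = - \frac{690666}{\left(- \frac{1}{620}\right) \left(-946\right)} = - \frac{690666}{\frac{473}{310}} = \left(-690666\right) \frac{310}{473} = - \frac{4979220}{11}$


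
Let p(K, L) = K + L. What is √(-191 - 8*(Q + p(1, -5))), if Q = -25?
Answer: √41 ≈ 6.4031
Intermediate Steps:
√(-191 - 8*(Q + p(1, -5))) = √(-191 - 8*(-25 + (1 - 5))) = √(-191 - 8*(-25 - 4)) = √(-191 - 8*(-29)) = √(-191 + 232) = √41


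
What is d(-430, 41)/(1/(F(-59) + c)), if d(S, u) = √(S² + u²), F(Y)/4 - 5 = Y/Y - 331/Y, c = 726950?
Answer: 42892790*√186581/59 ≈ 3.1403e+8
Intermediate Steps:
F(Y) = 24 - 1324/Y (F(Y) = 20 + 4*(Y/Y - 331/Y) = 20 + 4*(1 - 331/Y) = 20 + (4 - 1324/Y) = 24 - 1324/Y)
d(-430, 41)/(1/(F(-59) + c)) = √((-430)² + 41²)/(1/((24 - 1324/(-59)) + 726950)) = √(184900 + 1681)/(1/((24 - 1324*(-1/59)) + 726950)) = √186581/(1/((24 + 1324/59) + 726950)) = √186581/(1/(2740/59 + 726950)) = √186581/(1/(42892790/59)) = √186581/(59/42892790) = √186581*(42892790/59) = 42892790*√186581/59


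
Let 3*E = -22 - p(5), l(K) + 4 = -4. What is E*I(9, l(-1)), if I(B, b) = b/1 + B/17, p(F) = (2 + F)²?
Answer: 9017/51 ≈ 176.80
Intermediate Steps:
l(K) = -8 (l(K) = -4 - 4 = -8)
I(B, b) = b + B/17 (I(B, b) = b*1 + B*(1/17) = b + B/17)
E = -71/3 (E = (-22 - (2 + 5)²)/3 = (-22 - 1*7²)/3 = (-22 - 1*49)/3 = (-22 - 49)/3 = (⅓)*(-71) = -71/3 ≈ -23.667)
E*I(9, l(-1)) = -71*(-8 + (1/17)*9)/3 = -71*(-8 + 9/17)/3 = -71/3*(-127/17) = 9017/51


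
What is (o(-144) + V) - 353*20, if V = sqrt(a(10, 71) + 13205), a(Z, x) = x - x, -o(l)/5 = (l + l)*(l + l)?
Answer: -421780 + sqrt(13205) ≈ -4.2167e+5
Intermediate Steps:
o(l) = -20*l**2 (o(l) = -5*(l + l)*(l + l) = -5*2*l*2*l = -20*l**2)
a(Z, x) = 0
V = sqrt(13205) (V = sqrt(0 + 13205) = sqrt(13205) ≈ 114.91)
(o(-144) + V) - 353*20 = (-20*(-144)**2 + sqrt(13205)) - 353*20 = (-20*20736 + sqrt(13205)) - 7060 = (-414720 + sqrt(13205)) - 7060 = -421780 + sqrt(13205)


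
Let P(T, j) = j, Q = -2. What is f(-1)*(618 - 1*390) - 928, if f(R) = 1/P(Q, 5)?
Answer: -4412/5 ≈ -882.40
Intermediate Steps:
f(R) = ⅕ (f(R) = 1/5 = ⅕)
f(-1)*(618 - 1*390) - 928 = (618 - 1*390)/5 - 928 = (618 - 390)/5 - 928 = (⅕)*228 - 928 = 228/5 - 928 = -4412/5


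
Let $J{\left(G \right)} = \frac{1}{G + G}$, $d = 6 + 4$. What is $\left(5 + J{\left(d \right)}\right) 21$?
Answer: $\frac{2121}{20} \approx 106.05$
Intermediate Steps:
$d = 10$
$J{\left(G \right)} = \frac{1}{2 G}$
$\left(5 + J{\left(d \right)}\right) 21 = \left(5 + \frac{1}{2 \cdot 10}\right) 21 = \left(5 + \frac{1}{2} \cdot \frac{1}{10}\right) 21 = \left(5 + \frac{1}{20}\right) 21 = \frac{101}{20} \cdot 21 = \frac{2121}{20}$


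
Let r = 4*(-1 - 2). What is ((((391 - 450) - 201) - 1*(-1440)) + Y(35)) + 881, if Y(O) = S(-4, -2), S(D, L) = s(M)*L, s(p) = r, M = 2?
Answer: 2085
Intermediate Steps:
r = -12 (r = 4*(-3) = -12)
s(p) = -12
S(D, L) = -12*L
Y(O) = 24 (Y(O) = -12*(-2) = 24)
((((391 - 450) - 201) - 1*(-1440)) + Y(35)) + 881 = ((((391 - 450) - 201) - 1*(-1440)) + 24) + 881 = (((-59 - 201) + 1440) + 24) + 881 = ((-260 + 1440) + 24) + 881 = (1180 + 24) + 881 = 1204 + 881 = 2085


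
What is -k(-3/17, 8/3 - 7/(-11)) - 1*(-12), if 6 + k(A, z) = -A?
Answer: 303/17 ≈ 17.824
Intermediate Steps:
k(A, z) = -6 - A
-k(-3/17, 8/3 - 7/(-11)) - 1*(-12) = -(-6 - (-3)/17) - 1*(-12) = -(-6 - (-3)/17) + 12 = -(-6 - 1*(-3/17)) + 12 = -(-6 + 3/17) + 12 = -1*(-99/17) + 12 = 99/17 + 12 = 303/17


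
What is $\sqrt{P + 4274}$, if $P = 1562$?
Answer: $2 \sqrt{1459} \approx 76.394$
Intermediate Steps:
$\sqrt{P + 4274} = \sqrt{1562 + 4274} = \sqrt{5836} = 2 \sqrt{1459}$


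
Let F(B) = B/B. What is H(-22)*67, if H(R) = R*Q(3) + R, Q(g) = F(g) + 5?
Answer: -10318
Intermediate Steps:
F(B) = 1
Q(g) = 6 (Q(g) = 1 + 5 = 6)
H(R) = 7*R (H(R) = R*6 + R = 6*R + R = 7*R)
H(-22)*67 = (7*(-22))*67 = -154*67 = -10318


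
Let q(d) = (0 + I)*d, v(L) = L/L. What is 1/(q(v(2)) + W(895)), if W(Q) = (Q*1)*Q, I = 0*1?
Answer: 1/801025 ≈ 1.2484e-6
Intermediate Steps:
I = 0
W(Q) = Q**2 (W(Q) = Q*Q = Q**2)
v(L) = 1
q(d) = 0 (q(d) = (0 + 0)*d = 0*d = 0)
1/(q(v(2)) + W(895)) = 1/(0 + 895**2) = 1/(0 + 801025) = 1/801025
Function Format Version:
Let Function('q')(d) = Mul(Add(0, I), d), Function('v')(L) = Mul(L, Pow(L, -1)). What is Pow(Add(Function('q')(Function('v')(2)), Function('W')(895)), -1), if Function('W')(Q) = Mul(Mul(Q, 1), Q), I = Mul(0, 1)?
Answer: Rational(1, 801025) ≈ 1.2484e-6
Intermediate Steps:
I = 0
Function('W')(Q) = Pow(Q, 2) (Function('W')(Q) = Mul(Q, Q) = Pow(Q, 2))
Function('v')(L) = 1
Function('q')(d) = 0 (Function('q')(d) = Mul(Add(0, 0), d) = Mul(0, d) = 0)
Pow(Add(Function('q')(Function('v')(2)), Function('W')(895)), -1) = Pow(Add(0, Pow(895, 2)), -1) = Pow(Add(0, 801025), -1) = Pow(801025, -1) = Rational(1, 801025)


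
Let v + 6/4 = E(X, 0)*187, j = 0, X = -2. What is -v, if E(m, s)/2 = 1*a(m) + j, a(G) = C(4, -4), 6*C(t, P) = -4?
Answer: 1505/6 ≈ 250.83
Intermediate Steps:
C(t, P) = -2/3 (C(t, P) = (1/6)*(-4) = -2/3)
a(G) = -2/3
E(m, s) = -4/3 (E(m, s) = 2*(1*(-2/3) + 0) = 2*(-2/3 + 0) = 2*(-2/3) = -4/3)
v = -1505/6 (v = -3/2 - 4/3*187 = -3/2 - 748/3 = -1505/6 ≈ -250.83)
-v = -1*(-1505/6) = 1505/6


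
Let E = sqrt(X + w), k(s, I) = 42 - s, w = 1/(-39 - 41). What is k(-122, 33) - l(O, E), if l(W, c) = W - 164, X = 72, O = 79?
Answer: 249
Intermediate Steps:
w = -1/80 (w = 1/(-80) = -1/80 ≈ -0.012500)
E = sqrt(28795)/20 (E = sqrt(72 - 1/80) = sqrt(5759/80) = sqrt(28795)/20 ≈ 8.4845)
l(W, c) = -164 + W
k(-122, 33) - l(O, E) = (42 - 1*(-122)) - (-164 + 79) = (42 + 122) - 1*(-85) = 164 + 85 = 249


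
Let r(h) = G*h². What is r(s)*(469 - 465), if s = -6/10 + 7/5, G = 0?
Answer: 0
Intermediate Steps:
s = ⅘ (s = -6*⅒ + 7*(⅕) = -⅗ + 7/5 = ⅘ ≈ 0.80000)
r(h) = 0 (r(h) = 0*h² = 0)
r(s)*(469 - 465) = 0*(469 - 465) = 0*4 = 0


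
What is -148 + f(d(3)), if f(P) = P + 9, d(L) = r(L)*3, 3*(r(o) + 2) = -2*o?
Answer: -151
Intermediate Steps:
r(o) = -2 - 2*o/3 (r(o) = -2 + (-2*o)/3 = -2 - 2*o/3)
d(L) = -6 - 2*L (d(L) = (-2 - 2*L/3)*3 = -6 - 2*L)
f(P) = 9 + P
-148 + f(d(3)) = -148 + (9 + (-6 - 2*3)) = -148 + (9 + (-6 - 6)) = -148 + (9 - 12) = -148 - 3 = -151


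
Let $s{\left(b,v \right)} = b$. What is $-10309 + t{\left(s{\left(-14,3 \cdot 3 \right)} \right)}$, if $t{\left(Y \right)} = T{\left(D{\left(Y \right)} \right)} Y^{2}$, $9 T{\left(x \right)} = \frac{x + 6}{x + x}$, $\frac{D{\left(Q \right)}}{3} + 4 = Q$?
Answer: $- \frac{834245}{81} \approx -10299.0$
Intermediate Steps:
$D{\left(Q \right)} = -12 + 3 Q$
$T{\left(x \right)} = \frac{6 + x}{18 x}$ ($T{\left(x \right)} = \frac{\left(x + 6\right) \frac{1}{x + x}}{9} = \frac{\left(6 + x\right) \frac{1}{2 x}}{9} = \frac{\frac{1}{2} \frac{1}{x} \left(6 + x\right)}{9} = \frac{6 + x}{18 x}$)
$t{\left(Y \right)} = \frac{Y^{2} \left(-6 + 3 Y\right)}{18 \left(-12 + 3 Y\right)}$ ($t{\left(Y \right)} = \frac{6 + \left(-12 + 3 Y\right)}{18 \left(-12 + 3 Y\right)} Y^{2} = \frac{-6 + 3 Y}{18 \left(-12 + 3 Y\right)} Y^{2} = \frac{Y^{2} \left(-6 + 3 Y\right)}{18 \left(-12 + 3 Y\right)}$)
$-10309 + t{\left(s{\left(-14,3 \cdot 3 \right)} \right)} = -10309 + \frac{\left(-14\right)^{2} \left(-2 - 14\right)}{18 \left(-4 - 14\right)} = -10309 + \frac{1}{18} \cdot 196 \frac{1}{-18} \left(-16\right) = -10309 + \frac{1}{18} \cdot 196 \left(- \frac{1}{18}\right) \left(-16\right) = -10309 + \frac{784}{81} = - \frac{834245}{81}$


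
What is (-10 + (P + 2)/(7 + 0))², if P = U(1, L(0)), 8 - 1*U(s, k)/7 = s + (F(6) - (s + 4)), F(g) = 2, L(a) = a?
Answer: 4/49 ≈ 0.081633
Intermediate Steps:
U(s, k) = 70 (U(s, k) = 56 - 7*(s + (2 - (s + 4))) = 56 - 7*(s + (2 - (4 + s))) = 56 - 7*(s + (2 + (-4 - s))) = 56 - 7*(s + (-2 - s)) = 56 - 7*(-2) = 56 + 14 = 70)
P = 70
(-10 + (P + 2)/(7 + 0))² = (-10 + (70 + 2)/(7 + 0))² = (-10 + 72/7)² = (2/7)² = 4/49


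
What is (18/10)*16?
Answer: 144/5 ≈ 28.800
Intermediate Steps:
(18/10)*16 = ((1/10)*18)*16 = (9/5)*16 = 144/5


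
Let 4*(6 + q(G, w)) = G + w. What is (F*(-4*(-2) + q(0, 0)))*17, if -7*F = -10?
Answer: 340/7 ≈ 48.571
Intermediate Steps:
q(G, w) = -6 + G/4 + w/4 (q(G, w) = -6 + (G + w)/4 = -6 + (G/4 + w/4) = -6 + G/4 + w/4)
F = 10/7 (F = -⅐*(-10) = 10/7 ≈ 1.4286)
(F*(-4*(-2) + q(0, 0)))*17 = (10*(-4*(-2) + (-6 + (¼)*0 + (¼)*0))/7)*17 = (10*(8 + (-6 + 0 + 0))/7)*17 = (10*(8 - 6)/7)*17 = ((10/7)*2)*17 = (20/7)*17 = 340/7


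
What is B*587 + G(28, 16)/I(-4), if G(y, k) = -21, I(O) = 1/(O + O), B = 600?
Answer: 352368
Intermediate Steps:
I(O) = 1/(2*O)
B*587 + G(28, 16)/I(-4) = 600*587 - 21/((½)/(-4)) = 352200 - 21/((½)*(-¼)) = 352200 - 21/(-⅛) = 352200 - 21*(-8) = 352200 + 168 = 352368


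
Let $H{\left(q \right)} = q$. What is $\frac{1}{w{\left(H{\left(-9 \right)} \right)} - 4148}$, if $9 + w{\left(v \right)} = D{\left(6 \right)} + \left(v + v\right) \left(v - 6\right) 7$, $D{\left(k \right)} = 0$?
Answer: $- \frac{1}{2267} \approx -0.00044111$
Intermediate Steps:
$w{\left(v \right)} = -9 + 14 v \left(-6 + v\right)$ ($w{\left(v \right)} = -9 + \left(0 + \left(v + v\right) \left(v - 6\right) 7\right) = -9 + \left(0 + 2 v \left(-6 + v\right) 7\right) = -9 + \left(0 + 14 v \left(-6 + v\right)\right) = -9 + 14 v \left(-6 + v\right)$)
$\frac{1}{w{\left(H{\left(-9 \right)} \right)} - 4148} = \frac{1}{\left(-9 - -756 + 14 \left(-9\right)^{2}\right) - 4148} = \frac{1}{\left(-9 + 756 + 14 \cdot 81\right) - 4148} = \frac{1}{\left(-9 + 756 + 1134\right) - 4148} = \frac{1}{1881 - 4148} = \frac{1}{-2267} = - \frac{1}{2267}$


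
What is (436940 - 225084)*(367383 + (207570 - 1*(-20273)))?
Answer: 126102199456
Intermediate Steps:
(436940 - 225084)*(367383 + (207570 - 1*(-20273))) = 211856*(367383 + (207570 + 20273)) = 211856*(367383 + 227843) = 211856*595226 = 126102199456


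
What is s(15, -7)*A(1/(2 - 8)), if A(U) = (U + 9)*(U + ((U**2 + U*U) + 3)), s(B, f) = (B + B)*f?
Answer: -48230/9 ≈ -5358.9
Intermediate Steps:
s(B, f) = 2*B*f (s(B, f) = (2*B)*f = 2*B*f)
A(U) = (9 + U)*(3 + U + 2*U**2) (A(U) = (9 + U)*(U + ((U**2 + U**2) + 3)) = (9 + U)*(U + (2*U**2 + 3)) = (9 + U)*(U + (3 + 2*U**2)) = (9 + U)*(3 + U + 2*U**2))
s(15, -7)*A(1/(2 - 8)) = (2*15*(-7))*(27 + 2*(1/(2 - 8))**3 + 12/(2 - 8) + 19*(1/(2 - 8))**2) = -210*(27 + 2*(1/(-6))**3 + 12/(-6) + 19*(1/(-6))**2) = -210*(27 + 2*(-1/6)**3 + 12*(-1/6) + 19*(-1/6)**2) = -210*(27 + 2*(-1/216) - 2 + 19*(1/36)) = -210*(27 - 1/108 - 2 + 19/36) = -210*689/27 = -48230/9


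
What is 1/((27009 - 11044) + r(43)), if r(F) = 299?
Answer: 1/16264 ≈ 6.1485e-5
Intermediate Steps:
1/((27009 - 11044) + r(43)) = 1/((27009 - 11044) + 299) = 1/(15965 + 299) = 1/16264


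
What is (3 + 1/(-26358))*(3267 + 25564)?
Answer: 2279753663/26358 ≈ 86492.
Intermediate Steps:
(3 + 1/(-26358))*(3267 + 25564) = (3 - 1/26358)*28831 = (79073/26358)*28831 = 2279753663/26358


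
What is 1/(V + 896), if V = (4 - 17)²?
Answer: 1/1065 ≈ 0.00093897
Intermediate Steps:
V = 169 (V = (-13)² = 169)
1/(V + 896) = 1/(169 + 896) = 1/1065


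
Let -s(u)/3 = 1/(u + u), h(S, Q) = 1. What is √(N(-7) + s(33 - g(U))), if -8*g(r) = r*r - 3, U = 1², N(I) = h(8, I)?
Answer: 5*√655/131 ≈ 0.97683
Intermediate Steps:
N(I) = 1
U = 1
g(r) = 3/8 - r²/8 (g(r) = -(r*r - 3)/8 = -(r² - 3)/8 = -(-3 + r²)/8 = 3/8 - r²/8)
s(u) = -3/(2*u) (s(u) = -3/(u + u) = -3*1/(2*u) = -3/(2*u))
√(N(-7) + s(33 - g(U))) = √(1 - 3/(2*(33 - (3/8 - ⅛*1²)))) = √(1 - 3/(2*(33 - (3/8 - ⅛*1)))) = √(1 - 3/(2*(33 - (3/8 - ⅛)))) = √(1 - 3/(2*(33 - 1*¼))) = √(1 - 3/(2*(33 - ¼))) = √(1 - 3/(2*131/4)) = √(1 - 3/2*4/131) = √(1 - 6/131) = √(125/131) = 5*√655/131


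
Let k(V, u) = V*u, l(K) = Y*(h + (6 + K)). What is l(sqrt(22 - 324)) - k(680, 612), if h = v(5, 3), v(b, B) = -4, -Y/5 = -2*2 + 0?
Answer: -416120 + 20*I*sqrt(302) ≈ -4.1612e+5 + 347.56*I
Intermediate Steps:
Y = 20 (Y = -5*(-2*2 + 0) = -5*(-4 + 0) = -5*(-4) = 20)
h = -4
l(K) = 40 + 20*K (l(K) = 20*(-4 + (6 + K)) = 20*(2 + K) = 40 + 20*K)
l(sqrt(22 - 324)) - k(680, 612) = (40 + 20*sqrt(22 - 324)) - 680*612 = (40 + 20*sqrt(-302)) - 1*416160 = (40 + 20*(I*sqrt(302))) - 416160 = (40 + 20*I*sqrt(302)) - 416160 = -416120 + 20*I*sqrt(302)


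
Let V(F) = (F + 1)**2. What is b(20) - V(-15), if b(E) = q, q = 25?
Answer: -171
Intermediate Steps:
V(F) = (1 + F)**2
b(E) = 25
b(20) - V(-15) = 25 - (1 - 15)**2 = 25 - 1*(-14)**2 = 25 - 1*196 = 25 - 196 = -171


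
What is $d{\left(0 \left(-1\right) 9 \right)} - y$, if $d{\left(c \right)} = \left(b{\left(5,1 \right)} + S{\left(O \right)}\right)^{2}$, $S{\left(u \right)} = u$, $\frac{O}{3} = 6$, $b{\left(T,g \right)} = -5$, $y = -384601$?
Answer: $384770$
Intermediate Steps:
$O = 18$ ($O = 3 \cdot 6 = 18$)
$d{\left(c \right)} = 169$ ($d{\left(c \right)} = \left(-5 + 18\right)^{2} = 13^{2} = 169$)
$d{\left(0 \left(-1\right) 9 \right)} - y = 169 - -384601 = 169 + 384601 = 384770$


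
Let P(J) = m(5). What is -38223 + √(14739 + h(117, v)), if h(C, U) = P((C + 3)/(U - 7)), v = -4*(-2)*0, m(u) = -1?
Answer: -38223 + √14738 ≈ -38102.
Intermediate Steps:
P(J) = -1
v = 0 (v = 8*0 = 0)
h(C, U) = -1
-38223 + √(14739 + h(117, v)) = -38223 + √(14739 - 1) = -38223 + √14738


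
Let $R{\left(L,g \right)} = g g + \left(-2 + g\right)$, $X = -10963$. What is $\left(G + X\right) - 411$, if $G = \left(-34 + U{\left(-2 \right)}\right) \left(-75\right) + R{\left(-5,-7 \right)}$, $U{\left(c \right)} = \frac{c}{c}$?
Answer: $-8859$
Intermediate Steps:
$U{\left(c \right)} = 1$
$R{\left(L,g \right)} = -2 + g + g^{2}$ ($R{\left(L,g \right)} = g^{2} + \left(-2 + g\right) = -2 + g + g^{2}$)
$G = 2515$ ($G = \left(-34 + 1\right) \left(-75\right) - \left(9 - 49\right) = \left(-33\right) \left(-75\right) - -40 = 2475 + 40 = 2515$)
$\left(G + X\right) - 411 = \left(2515 - 10963\right) - 411 = -8448 - 411 = -8859$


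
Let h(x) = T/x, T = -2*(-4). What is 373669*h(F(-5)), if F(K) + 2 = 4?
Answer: 1494676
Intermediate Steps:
F(K) = 2 (F(K) = -2 + 4 = 2)
T = 8
h(x) = 8/x
373669*h(F(-5)) = 373669*(8/2) = 373669*(8*(½)) = 373669*4 = 1494676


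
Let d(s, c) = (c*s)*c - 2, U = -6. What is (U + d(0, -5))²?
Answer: 64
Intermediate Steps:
d(s, c) = -2 + s*c² (d(s, c) = s*c² - 2 = -2 + s*c²)
(U + d(0, -5))² = (-6 + (-2 + 0*(-5)²))² = (-6 + (-2 + 0*25))² = (-6 + (-2 + 0))² = (-6 - 2)² = (-8)² = 64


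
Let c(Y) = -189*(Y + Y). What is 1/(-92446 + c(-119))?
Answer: -1/47464 ≈ -2.1069e-5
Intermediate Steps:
c(Y) = -378*Y
1/(-92446 + c(-119)) = 1/(-92446 - 378*(-119)) = 1/(-92446 + 44982) = 1/(-47464) = -1/47464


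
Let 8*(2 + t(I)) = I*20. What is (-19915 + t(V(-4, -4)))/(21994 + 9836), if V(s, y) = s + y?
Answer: -19937/31830 ≈ -0.62636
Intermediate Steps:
t(I) = -2 + 5*I/2 (t(I) = -2 + (I*20)/8 = -2 + (20*I)/8 = -2 + 5*I/2)
(-19915 + t(V(-4, -4)))/(21994 + 9836) = (-19915 + (-2 + 5*(-4 - 4)/2))/(21994 + 9836) = (-19915 + (-2 + (5/2)*(-8)))/31830 = (-19915 + (-2 - 20))*(1/31830) = (-19915 - 22)*(1/31830) = -19937*1/31830 = -19937/31830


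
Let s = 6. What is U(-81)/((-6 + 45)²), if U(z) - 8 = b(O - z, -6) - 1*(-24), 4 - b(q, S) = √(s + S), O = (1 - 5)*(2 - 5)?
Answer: 4/169 ≈ 0.023669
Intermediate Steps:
O = 12 (O = -4*(-3) = 12)
b(q, S) = 4 - √(6 + S)
U(z) = 36 (U(z) = 8 + ((4 - √(6 - 6)) - 1*(-24)) = 8 + ((4 - √0) + 24) = 8 + ((4 - 1*0) + 24) = 8 + ((4 + 0) + 24) = 8 + (4 + 24) = 8 + 28 = 36)
U(-81)/((-6 + 45)²) = 36/((-6 + 45)²) = 36/(39²) = 36/1521 = 36*(1/1521) = 4/169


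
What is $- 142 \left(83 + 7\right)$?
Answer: $-12780$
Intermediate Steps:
$- 142 \left(83 + 7\right) = \left(-142\right) 90 = -12780$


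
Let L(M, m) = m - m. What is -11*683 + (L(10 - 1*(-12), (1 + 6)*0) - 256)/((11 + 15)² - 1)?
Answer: -5071531/675 ≈ -7513.4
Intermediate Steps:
L(M, m) = 0
-11*683 + (L(10 - 1*(-12), (1 + 6)*0) - 256)/((11 + 15)² - 1) = -11*683 + (0 - 256)/((11 + 15)² - 1) = -7513 - 256/(26² - 1) = -7513 - 256/(676 - 1) = -7513 - 256/675 = -5071531/675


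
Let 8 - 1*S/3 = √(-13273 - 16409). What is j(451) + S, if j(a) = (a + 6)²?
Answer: 208873 - 9*I*√3298 ≈ 2.0887e+5 - 516.85*I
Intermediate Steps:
S = 24 - 9*I*√3298 (S = 24 - 3*√(-13273 - 16409) = 24 - 9*I*√3298 ≈ 24.0 - 516.85*I)
j(a) = (6 + a)²
j(451) + S = (6 + 451)² + (24 - 9*I*√3298) = 457² + (24 - 9*I*√3298) = 208849 + (24 - 9*I*√3298) = 208873 - 9*I*√3298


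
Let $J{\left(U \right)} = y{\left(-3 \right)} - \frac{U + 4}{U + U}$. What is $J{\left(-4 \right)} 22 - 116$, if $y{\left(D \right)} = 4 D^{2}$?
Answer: $676$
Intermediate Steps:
$J{\left(U \right)} = 36 - \frac{4 + U}{2 U}$ ($J{\left(U \right)} = 4 \left(-3\right)^{2} - \frac{U + 4}{U + U} = 4 \cdot 9 - \frac{4 + U}{2 U} = 36 - \left(4 + U\right) \frac{1}{2 U} = 36 - \frac{4 + U}{2 U}$)
$J{\left(-4 \right)} 22 - 116 = \left(\frac{71}{2} - \frac{2}{-4}\right) 22 - 116 = \left(\frac{71}{2} - - \frac{1}{2}\right) 22 - 116 = \left(\frac{71}{2} + \frac{1}{2}\right) 22 - 116 = 36 \cdot 22 - 116 = 792 - 116 = 676$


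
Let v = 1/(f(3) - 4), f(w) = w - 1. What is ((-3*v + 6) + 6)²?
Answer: 729/4 ≈ 182.25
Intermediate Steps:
f(w) = -1 + w
v = -½ (v = 1/((-1 + 3) - 4) = 1/(2 - 4) = 1/(-2) = -½ ≈ -0.50000)
((-3*v + 6) + 6)² = ((-3*(-½) + 6) + 6)² = ((3/2 + 6) + 6)² = (15/2 + 6)² = (27/2)² = 729/4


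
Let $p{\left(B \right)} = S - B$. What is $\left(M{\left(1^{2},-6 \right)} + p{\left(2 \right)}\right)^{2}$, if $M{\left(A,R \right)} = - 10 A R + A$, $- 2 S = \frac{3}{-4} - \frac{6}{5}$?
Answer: $\frac{5755201}{1600} \approx 3597.0$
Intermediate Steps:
$S = \frac{39}{40}$ ($S = - \frac{\frac{3}{-4} - \frac{6}{5}}{2} = - \frac{3 \left(- \frac{1}{4}\right) - \frac{6}{5}}{2} = - \frac{- \frac{3}{4} - \frac{6}{5}}{2} = \left(- \frac{1}{2}\right) \left(- \frac{39}{20}\right) = \frac{39}{40} \approx 0.975$)
$M{\left(A,R \right)} = A - 10 A R$ ($M{\left(A,R \right)} = - 10 A R + A = A - 10 A R$)
$p{\left(B \right)} = \frac{39}{40} - B$
$\left(M{\left(1^{2},-6 \right)} + p{\left(2 \right)}\right)^{2} = \left(1^{2} \left(1 - -60\right) + \left(\frac{39}{40} - 2\right)\right)^{2} = \left(1 \left(1 + 60\right) + \left(\frac{39}{40} - 2\right)\right)^{2} = \left(1 \cdot 61 - \frac{41}{40}\right)^{2} = \left(61 - \frac{41}{40}\right)^{2} = \left(\frac{2399}{40}\right)^{2} = \frac{5755201}{1600}$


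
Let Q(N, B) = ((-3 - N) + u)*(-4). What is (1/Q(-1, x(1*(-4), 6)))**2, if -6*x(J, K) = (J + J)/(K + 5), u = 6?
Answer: 1/256 ≈ 0.0039063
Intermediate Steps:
x(J, K) = -J/(3*(5 + K)) (x(J, K) = -(J + J)/(6*(K + 5)) = -2*J/(6*(5 + K)) = -J/(3*(5 + K)))
Q(N, B) = -12 + 4*N (Q(N, B) = ((-3 - N) + 6)*(-4) = (3 - N)*(-4) = -12 + 4*N)
(1/Q(-1, x(1*(-4), 6)))**2 = (1/(-12 + 4*(-1)))**2 = (1/(-12 - 4))**2 = (1/(-16))**2 = (-1/16)**2 = 1/256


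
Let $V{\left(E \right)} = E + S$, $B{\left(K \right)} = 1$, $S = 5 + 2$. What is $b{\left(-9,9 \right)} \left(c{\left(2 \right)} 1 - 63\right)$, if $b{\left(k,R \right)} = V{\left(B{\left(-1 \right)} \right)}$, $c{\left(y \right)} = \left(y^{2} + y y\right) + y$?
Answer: $-424$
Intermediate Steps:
$S = 7$
$V{\left(E \right)} = 7 + E$ ($V{\left(E \right)} = E + 7 = 7 + E$)
$c{\left(y \right)} = y + 2 y^{2}$ ($c{\left(y \right)} = \left(y^{2} + y^{2}\right) + y = 2 y^{2} + y = y + 2 y^{2}$)
$b{\left(k,R \right)} = 8$ ($b{\left(k,R \right)} = 7 + 1 = 8$)
$b{\left(-9,9 \right)} \left(c{\left(2 \right)} 1 - 63\right) = 8 \left(2 \left(1 + 2 \cdot 2\right) 1 - 63\right) = 8 \left(2 \left(1 + 4\right) 1 - 63\right) = 8 \left(2 \cdot 5 \cdot 1 - 63\right) = 8 \left(10 \cdot 1 - 63\right) = 8 \left(10 - 63\right) = 8 \left(-53\right) = -424$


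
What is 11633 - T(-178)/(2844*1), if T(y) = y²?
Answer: 8263142/711 ≈ 11622.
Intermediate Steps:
11633 - T(-178)/(2844*1) = 11633 - (-178)²/(2844*1) = 11633 - 31684/2844 = 11633 - 1*7921/711 = 11633 - 7921/711 = 8263142/711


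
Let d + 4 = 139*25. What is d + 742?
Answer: 4213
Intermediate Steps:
d = 3471 (d = -4 + 139*25 = -4 + 3475 = 3471)
d + 742 = 3471 + 742 = 4213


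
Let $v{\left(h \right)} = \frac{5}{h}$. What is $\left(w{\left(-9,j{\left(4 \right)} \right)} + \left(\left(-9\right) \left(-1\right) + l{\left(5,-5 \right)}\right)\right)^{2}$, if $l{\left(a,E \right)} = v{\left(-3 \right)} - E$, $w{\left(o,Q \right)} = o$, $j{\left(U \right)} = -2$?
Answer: $\frac{100}{9} \approx 11.111$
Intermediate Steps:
$l{\left(a,E \right)} = - \frac{5}{3} - E$ ($l{\left(a,E \right)} = \frac{5}{-3} - E = 5 \left(- \frac{1}{3}\right) - E = - \frac{5}{3} - E$)
$\left(w{\left(-9,j{\left(4 \right)} \right)} + \left(\left(-9\right) \left(-1\right) + l{\left(5,-5 \right)}\right)\right)^{2} = \left(-9 - - \frac{37}{3}\right)^{2} = \left(-9 + \left(9 + \left(- \frac{5}{3} + 5\right)\right)\right)^{2} = \left(-9 + \left(9 + \frac{10}{3}\right)\right)^{2} = \left(-9 + \frac{37}{3}\right)^{2} = \left(\frac{10}{3}\right)^{2} = \frac{100}{9}$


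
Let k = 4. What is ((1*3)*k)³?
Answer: 1728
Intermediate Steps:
((1*3)*k)³ = ((1*3)*4)³ = (3*4)³ = 12³ = 1728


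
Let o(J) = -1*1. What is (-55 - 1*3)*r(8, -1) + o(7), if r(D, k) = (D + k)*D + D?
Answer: -3713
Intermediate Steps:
r(D, k) = D + D*(D + k) (r(D, k) = D*(D + k) + D = D + D*(D + k))
o(J) = -1
(-55 - 1*3)*r(8, -1) + o(7) = (-55 - 1*3)*(8*(1 + 8 - 1)) - 1 = (-55 - 3)*(8*8) - 1 = -58*64 - 1 = -3712 - 1 = -3713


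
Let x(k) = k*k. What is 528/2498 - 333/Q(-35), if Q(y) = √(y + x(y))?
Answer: 264/1249 - 333*√1190/1190 ≈ -9.4418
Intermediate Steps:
x(k) = k²
Q(y) = √(y + y²)
528/2498 - 333/Q(-35) = 528/2498 - 333*√1190/1190 = 528*(1/2498) - 333*√1190/1190 = 264/1249 - 333*√1190/1190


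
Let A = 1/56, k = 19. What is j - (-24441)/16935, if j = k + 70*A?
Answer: 489833/22580 ≈ 21.693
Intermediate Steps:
A = 1/56 ≈ 0.017857
j = 81/4 (j = 19 + 70*(1/56) = 19 + 5/4 = 81/4 ≈ 20.250)
j - (-24441)/16935 = 81/4 - (-24441)/16935 = 81/4 - 1*(-8147/5645) = 81/4 + 8147/5645 = 489833/22580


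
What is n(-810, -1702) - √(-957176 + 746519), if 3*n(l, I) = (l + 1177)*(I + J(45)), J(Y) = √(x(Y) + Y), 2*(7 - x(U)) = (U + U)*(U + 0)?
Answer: -624634/3 - I*√210657 + 367*I*√1973/3 ≈ -2.0821e+5 + 4974.9*I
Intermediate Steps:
x(U) = 7 - U² (x(U) = 7 - (U + U)*(U + 0)/2 = 7 - 2*U*U/2 = 7 - U²)
J(Y) = √(7 + Y - Y²) (J(Y) = √((7 - Y²) + Y) = √(7 + Y - Y²))
n(l, I) = (1177 + l)*(I + I*√1973)/3 (n(l, I) = ((l + 1177)*(I + √(7 + 45 - 1*45²)))/3 = ((1177 + l)*(I + √(7 + 45 - 1*2025)))/3 = ((1177 + l)*(I + √(7 + 45 - 2025)))/3 = ((1177 + l)*(I + √(-1973)))/3 = ((1177 + l)*(I + I*√1973))/3 = (1177 + l)*(I + I*√1973)/3)
n(-810, -1702) - √(-957176 + 746519) = ((1177/3)*(-1702) + (⅓)*(-1702)*(-810) + 1177*I*√1973/3 + (⅓)*I*(-810)*√1973) - √(-957176 + 746519) = (-2003254/3 + 459540 + 1177*I*√1973/3 - 270*I*√1973) - √(-210657) = (-624634/3 + 367*I*√1973/3) - I*√210657 = -624634/3 - I*√210657 + 367*I*√1973/3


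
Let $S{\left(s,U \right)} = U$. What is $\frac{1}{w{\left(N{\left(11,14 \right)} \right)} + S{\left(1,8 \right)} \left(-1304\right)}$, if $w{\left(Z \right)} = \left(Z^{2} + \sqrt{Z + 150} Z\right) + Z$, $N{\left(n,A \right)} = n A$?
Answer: $\frac{6719}{86685090} - \frac{154 \sqrt{19}}{43342545} \approx 6.2023 \cdot 10^{-5}$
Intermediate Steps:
$N{\left(n,A \right)} = A n$
$w{\left(Z \right)} = Z + Z^{2} + Z \sqrt{150 + Z}$ ($w{\left(Z \right)} = \left(Z^{2} + \sqrt{150 + Z} Z\right) + Z = \left(Z^{2} + Z \sqrt{150 + Z}\right) + Z = Z + Z^{2} + Z \sqrt{150 + Z}$)
$\frac{1}{w{\left(N{\left(11,14 \right)} \right)} + S{\left(1,8 \right)} \left(-1304\right)} = \frac{1}{14 \cdot 11 \left(1 + 14 \cdot 11 + \sqrt{150 + 14 \cdot 11}\right) + 8 \left(-1304\right)} = \frac{1}{154 \left(1 + 154 + \sqrt{150 + 154}\right) - 10432} = \frac{1}{154 \left(1 + 154 + \sqrt{304}\right) - 10432} = \frac{1}{154 \left(1 + 154 + 4 \sqrt{19}\right) - 10432} = \frac{1}{154 \left(155 + 4 \sqrt{19}\right) - 10432} = \frac{1}{\left(23870 + 616 \sqrt{19}\right) - 10432} = \frac{1}{13438 + 616 \sqrt{19}}$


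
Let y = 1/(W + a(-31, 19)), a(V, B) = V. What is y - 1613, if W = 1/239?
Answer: -11949343/7408 ≈ -1613.0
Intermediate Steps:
W = 1/239 ≈ 0.0041841
y = -239/7408 (y = 1/(1/239 - 31) = 1/(-7408/239) = -239/7408 ≈ -0.032262)
y - 1613 = -239/7408 - 1613 = -11949343/7408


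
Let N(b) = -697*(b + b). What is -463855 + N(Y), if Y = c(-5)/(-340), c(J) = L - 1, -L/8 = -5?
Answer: -4636951/10 ≈ -4.6370e+5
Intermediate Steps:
L = 40 (L = -8*(-5) = 40)
c(J) = 39 (c(J) = 40 - 1 = 39)
Y = -39/340 (Y = 39/(-340) = 39*(-1/340) = -39/340 ≈ -0.11471)
N(b) = -1394*b
-463855 + N(Y) = -463855 - 1394*(-39/340) = -463855 + 1599/10 = -4636951/10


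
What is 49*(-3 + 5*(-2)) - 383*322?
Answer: -123963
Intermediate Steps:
49*(-3 + 5*(-2)) - 383*322 = 49*(-3 - 10) - 123326 = 49*(-13) - 123326 = -637 - 123326 = -123963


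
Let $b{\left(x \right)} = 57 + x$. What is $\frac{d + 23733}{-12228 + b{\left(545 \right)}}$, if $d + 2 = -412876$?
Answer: $\frac{389145}{11626} \approx 33.472$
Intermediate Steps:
$d = -412878$ ($d = -2 - 412876 = -412878$)
$\frac{d + 23733}{-12228 + b{\left(545 \right)}} = \frac{-412878 + 23733}{-12228 + \left(57 + 545\right)} = - \frac{389145}{-12228 + 602} = - \frac{389145}{-11626} = \left(-389145\right) \left(- \frac{1}{11626}\right) = \frac{389145}{11626}$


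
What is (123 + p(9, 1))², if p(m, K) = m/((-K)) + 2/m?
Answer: 1056784/81 ≈ 13047.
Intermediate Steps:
p(m, K) = 2/m - m/K (p(m, K) = m*(-1/K) + 2/m = -m/K + 2/m = 2/m - m/K)
(123 + p(9, 1))² = (123 + (2/9 - 1*9/1))² = (123 + (2*(⅑) - 1*9*1))² = (123 + (2/9 - 9))² = (123 - 79/9)² = (1028/9)² = 1056784/81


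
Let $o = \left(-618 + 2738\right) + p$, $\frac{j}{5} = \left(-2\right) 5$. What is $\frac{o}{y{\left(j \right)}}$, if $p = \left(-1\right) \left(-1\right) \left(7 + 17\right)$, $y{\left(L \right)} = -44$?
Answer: $- \frac{536}{11} \approx -48.727$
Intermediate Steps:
$j = -50$ ($j = 5 \left(\left(-2\right) 5\right) = 5 \left(-10\right) = -50$)
$p = 24$ ($p = 1 \cdot 24 = 24$)
$o = 2144$ ($o = \left(-618 + 2738\right) + 24 = 2120 + 24 = 2144$)
$\frac{o}{y{\left(j \right)}} = \frac{2144}{-44} = 2144 \left(- \frac{1}{44}\right) = - \frac{536}{11}$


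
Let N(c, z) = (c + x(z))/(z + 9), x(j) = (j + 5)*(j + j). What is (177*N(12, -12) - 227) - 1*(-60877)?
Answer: 50030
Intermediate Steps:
x(j) = 2*j*(5 + j) (x(j) = (5 + j)*(2*j) = 2*j*(5 + j))
N(c, z) = (c + 2*z*(5 + z))/(9 + z) (N(c, z) = (c + 2*z*(5 + z))/(z + 9) = (c + 2*z*(5 + z))/(9 + z))
(177*N(12, -12) - 227) - 1*(-60877) = (177*((12 + 2*(-12)*(5 - 12))/(9 - 12)) - 227) - 1*(-60877) = (177*((12 + 2*(-12)*(-7))/(-3)) - 227) + 60877 = (177*(-(12 + 168)/3) - 227) + 60877 = (177*(-1/3*180) - 227) + 60877 = (177*(-60) - 227) + 60877 = (-10620 - 227) + 60877 = -10847 + 60877 = 50030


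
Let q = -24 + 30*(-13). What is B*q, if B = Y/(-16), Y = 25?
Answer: 5175/8 ≈ 646.88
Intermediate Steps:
B = -25/16 (B = 25/(-16) = 25*(-1/16) = -25/16 ≈ -1.5625)
q = -414 (q = -24 - 390 = -414)
B*q = -25/16*(-414) = 5175/8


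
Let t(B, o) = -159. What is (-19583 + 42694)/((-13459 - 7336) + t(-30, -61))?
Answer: -23111/20954 ≈ -1.1029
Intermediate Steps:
(-19583 + 42694)/((-13459 - 7336) + t(-30, -61)) = (-19583 + 42694)/((-13459 - 7336) - 159) = 23111/(-20795 - 159) = 23111/(-20954) = 23111*(-1/20954) = -23111/20954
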